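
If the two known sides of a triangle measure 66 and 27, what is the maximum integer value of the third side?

The third side must be strictly less than 66 + 27 = 93.
The largest integer below 93 is 92.

92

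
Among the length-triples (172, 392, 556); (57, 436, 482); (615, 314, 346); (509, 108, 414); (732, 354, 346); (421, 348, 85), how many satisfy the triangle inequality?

5

(172,392,556): 172+392 > 556 → valid
(57,436,482): 57+436 > 482 → valid
(314,346,615): 314+346 > 615 → valid
(108,414,509): 108+414 > 509 → valid
(346,354,732): 346+354 ≤ 732 → not valid
(85,348,421): 85+348 > 421 → valid
5 of the 6 triples form a triangle.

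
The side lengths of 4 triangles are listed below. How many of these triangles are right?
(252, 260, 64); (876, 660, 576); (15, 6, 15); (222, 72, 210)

(252,260,64): 64²+252² = 67600 = 260² → right
(876,660,576): 576²+660² = 767376 = 876² → right
(15,6,15): 6²+15² = 261 > 225 = 15² → acute
(222,72,210): 72²+210² = 49284 = 222² → right
3 of the 4 are right.

3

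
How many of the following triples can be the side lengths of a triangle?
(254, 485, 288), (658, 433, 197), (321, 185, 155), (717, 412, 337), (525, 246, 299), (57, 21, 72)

5

(254,288,485): 254+288 > 485 → valid
(197,433,658): 197+433 ≤ 658 → not valid
(155,185,321): 155+185 > 321 → valid
(337,412,717): 337+412 > 717 → valid
(246,299,525): 246+299 > 525 → valid
(21,57,72): 21+57 > 72 → valid
5 of the 6 triples form a triangle.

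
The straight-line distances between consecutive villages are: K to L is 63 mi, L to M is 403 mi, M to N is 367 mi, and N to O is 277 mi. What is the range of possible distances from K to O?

0 ≤ KO ≤ 1110 mi

The maximum is all hops collinear in one direction: 63 + 403 + 367 + 277 = 1110.
The longest hop is 403; the others sum to 707. Since 403 ≤ 707, the path can fold back on itself completely, so the minimum distance is 0.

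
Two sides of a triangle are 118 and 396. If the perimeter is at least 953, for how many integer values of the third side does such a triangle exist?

Triangle inequality: 278 < x < 514. Perimeter ≥ 953 gives x ≥ 953 − 118 − 396 = 439.
So 439 ≤ x < 514; integers 439 through 513: 75 values.

75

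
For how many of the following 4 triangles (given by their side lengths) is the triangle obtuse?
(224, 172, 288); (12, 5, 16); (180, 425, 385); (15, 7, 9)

(224,172,288): 172²+224² = 79760 < 82944 = 288² → obtuse
(12,5,16): 5²+12² = 169 < 256 = 16² → obtuse
(180,425,385): 180²+385² = 180625 = 425² → right
(15,7,9): 7²+9² = 130 < 225 = 15² → obtuse
3 of the 4 are obtuse.

3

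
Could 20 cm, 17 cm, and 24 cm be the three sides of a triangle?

The longest side is 24, and the other two sum to 37.
Since 37 > 24, the triangle inequality holds.

Yes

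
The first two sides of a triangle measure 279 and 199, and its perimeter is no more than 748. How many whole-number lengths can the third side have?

Triangle inequality: 80 < x < 478. Perimeter ≤ 748 gives x ≤ 748 − 279 − 199 = 270.
So 80 < x ≤ 270; integers 81 through 270: 190 values.

190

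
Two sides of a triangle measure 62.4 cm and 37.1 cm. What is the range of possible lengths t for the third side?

25.3 < t < 99.5

By the triangle inequality, t must be less than 62.4 + 37.1 = 99.5 and greater than |62.4 − 37.1| = 25.3.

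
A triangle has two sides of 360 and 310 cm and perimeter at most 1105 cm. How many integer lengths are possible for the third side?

Triangle inequality: 50 < x < 670. Perimeter ≤ 1105 gives x ≤ 1105 − 360 − 310 = 435.
So 50 < x ≤ 435; integers 51 through 435: 385 values.

385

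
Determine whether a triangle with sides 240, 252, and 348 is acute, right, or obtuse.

right

Compare the square of the longest side to the sum of squares of the other two: 240² + 252² = 121104 = 348².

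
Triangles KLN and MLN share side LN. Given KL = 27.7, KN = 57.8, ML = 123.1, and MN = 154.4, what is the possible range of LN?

From triangle KLN: |27.7 − 57.8| < LN < 27.7 + 57.8, i.e. 30.1 < LN < 85.5.
From triangle MLN: 31.3 < LN < 277.5.
Both must hold, so LN lies in the intersection.

31.3 < LN < 85.5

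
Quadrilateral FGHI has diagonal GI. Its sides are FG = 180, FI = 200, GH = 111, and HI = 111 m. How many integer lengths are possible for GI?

201

From triangle FGI: 20 < GI < 380.
From triangle HGI: 0 < GI < 222.
Intersection: 20 < GI < 222, so integers 21 through 221: 201 values.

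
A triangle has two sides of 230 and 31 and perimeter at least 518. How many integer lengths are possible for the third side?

Triangle inequality: 199 < x < 261. Perimeter ≥ 518 gives x ≥ 518 − 230 − 31 = 257.
So 257 ≤ x < 261; integers 257 through 260: 4 values.

4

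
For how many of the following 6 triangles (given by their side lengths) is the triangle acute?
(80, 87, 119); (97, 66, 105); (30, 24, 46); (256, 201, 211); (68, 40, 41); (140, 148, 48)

(80,87,119): 80²+87² = 13969 < 14161 = 119² → obtuse
(97,66,105): 66²+97² = 13765 > 11025 = 105² → acute
(30,24,46): 24²+30² = 1476 < 2116 = 46² → obtuse
(256,201,211): 201²+211² = 84922 > 65536 = 256² → acute
(68,40,41): 40²+41² = 3281 < 4624 = 68² → obtuse
(140,148,48): 48²+140² = 21904 = 148² → right
2 of the 6 are acute.

2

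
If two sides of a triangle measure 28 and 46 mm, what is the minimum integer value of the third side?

19

The third side must be strictly greater than |28 − 46| = 18.
The smallest integer above 18 is 19.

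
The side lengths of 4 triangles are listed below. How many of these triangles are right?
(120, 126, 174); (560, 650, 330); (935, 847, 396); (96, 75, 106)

(120,126,174): 120²+126² = 30276 = 174² → right
(560,650,330): 330²+560² = 422500 = 650² → right
(935,847,396): 396²+847² = 874225 = 935² → right
(96,75,106): 75²+96² = 14841 > 11236 = 106² → acute
3 of the 4 are right.

3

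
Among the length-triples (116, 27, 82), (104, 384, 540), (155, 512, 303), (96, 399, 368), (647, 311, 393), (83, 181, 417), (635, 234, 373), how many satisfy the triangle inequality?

2

(27,82,116): 27+82 ≤ 116 → not valid
(104,384,540): 104+384 ≤ 540 → not valid
(155,303,512): 155+303 ≤ 512 → not valid
(96,368,399): 96+368 > 399 → valid
(311,393,647): 311+393 > 647 → valid
(83,181,417): 83+181 ≤ 417 → not valid
(234,373,635): 234+373 ≤ 635 → not valid
2 of the 7 triples form a triangle.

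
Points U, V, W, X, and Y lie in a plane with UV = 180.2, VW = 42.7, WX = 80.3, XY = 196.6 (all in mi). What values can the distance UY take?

0 ≤ UY ≤ 499.8 mi

The maximum is all hops collinear in one direction: 180.2 + 42.7 + 80.3 + 196.6 = 499.8.
The longest hop is 196.6; the others sum to 303.2. Since 196.6 ≤ 303.2, the path can fold back on itself completely, so the minimum distance is 0.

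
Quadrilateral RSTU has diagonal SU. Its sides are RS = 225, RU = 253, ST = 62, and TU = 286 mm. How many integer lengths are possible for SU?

123

From triangle RSU: 28 < SU < 478.
From triangle TSU: 224 < SU < 348.
Intersection: 224 < SU < 348, so integers 225 through 347: 123 values.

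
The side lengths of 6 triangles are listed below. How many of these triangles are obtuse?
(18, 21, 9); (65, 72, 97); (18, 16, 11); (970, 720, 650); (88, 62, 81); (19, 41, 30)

2

(18,21,9): 9²+18² = 405 < 441 = 21² → obtuse
(65,72,97): 65²+72² = 9409 = 97² → right
(18,16,11): 11²+16² = 377 > 324 = 18² → acute
(970,720,650): 650²+720² = 940900 = 970² → right
(88,62,81): 62²+81² = 10405 > 7744 = 88² → acute
(19,41,30): 19²+30² = 1261 < 1681 = 41² → obtuse
2 of the 6 are obtuse.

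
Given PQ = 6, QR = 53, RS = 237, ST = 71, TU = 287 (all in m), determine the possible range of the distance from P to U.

The maximum is all hops collinear in one direction: 6 + 53 + 237 + 71 + 287 = 654.
The longest hop is 287; the others sum to 367. Since 287 ≤ 367, the path can fold back on itself completely, so the minimum distance is 0.

0 ≤ PU ≤ 654 m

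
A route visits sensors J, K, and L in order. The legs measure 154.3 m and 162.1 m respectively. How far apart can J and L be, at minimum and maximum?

By the triangle inequality, |154.3 − 162.1| ≤ JL ≤ 154.3 + 162.1.

7.8 ≤ JL ≤ 316.4 m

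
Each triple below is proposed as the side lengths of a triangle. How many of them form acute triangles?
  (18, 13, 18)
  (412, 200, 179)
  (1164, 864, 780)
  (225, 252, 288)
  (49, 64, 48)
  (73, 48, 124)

(18,13,18): 13²+18² = 493 > 324 = 18² → acute
(412,200,179): 179+200 ≤ 412, not a triangle
(1164,864,780): 780²+864² = 1354896 = 1164² → right
(225,252,288): 225²+252² = 114129 > 82944 = 288² → acute
(49,64,48): 48²+49² = 4705 > 4096 = 64² → acute
(73,48,124): 48+73 ≤ 124, not a triangle
3 of the 6 are acute.

3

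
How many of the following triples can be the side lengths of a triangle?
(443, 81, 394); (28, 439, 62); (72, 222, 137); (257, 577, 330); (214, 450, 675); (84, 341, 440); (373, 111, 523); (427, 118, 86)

2

(81,394,443): 81+394 > 443 → valid
(28,62,439): 28+62 ≤ 439 → not valid
(72,137,222): 72+137 ≤ 222 → not valid
(257,330,577): 257+330 > 577 → valid
(214,450,675): 214+450 ≤ 675 → not valid
(84,341,440): 84+341 ≤ 440 → not valid
(111,373,523): 111+373 ≤ 523 → not valid
(86,118,427): 86+118 ≤ 427 → not valid
2 of the 8 triples form a triangle.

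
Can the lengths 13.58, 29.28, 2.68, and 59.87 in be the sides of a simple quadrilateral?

No

For a quadrilateral, each side must be shorter than the sum of the others.
Here the longest side is 59.87, but the remaining 3 sides sum to only 45.54.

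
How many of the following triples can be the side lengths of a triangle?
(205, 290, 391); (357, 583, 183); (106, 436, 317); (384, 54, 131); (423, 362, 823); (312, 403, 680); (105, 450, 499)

3

(205,290,391): 205+290 > 391 → valid
(183,357,583): 183+357 ≤ 583 → not valid
(106,317,436): 106+317 ≤ 436 → not valid
(54,131,384): 54+131 ≤ 384 → not valid
(362,423,823): 362+423 ≤ 823 → not valid
(312,403,680): 312+403 > 680 → valid
(105,450,499): 105+450 > 499 → valid
3 of the 7 triples form a triangle.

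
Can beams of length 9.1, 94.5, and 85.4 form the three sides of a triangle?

No

The two shorter sides sum to 94.5, exactly equal to the longest side 94.5.
That gives only a degenerate (flat) triangle — the inequality must be strict.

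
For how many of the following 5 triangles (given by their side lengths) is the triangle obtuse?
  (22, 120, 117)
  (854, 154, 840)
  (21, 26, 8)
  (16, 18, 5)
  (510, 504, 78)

(22,120,117): 22²+117² = 14173 < 14400 = 120² → obtuse
(854,154,840): 154²+840² = 729316 = 854² → right
(21,26,8): 8²+21² = 505 < 676 = 26² → obtuse
(16,18,5): 5²+16² = 281 < 324 = 18² → obtuse
(510,504,78): 78²+504² = 260100 = 510² → right
3 of the 5 are obtuse.

3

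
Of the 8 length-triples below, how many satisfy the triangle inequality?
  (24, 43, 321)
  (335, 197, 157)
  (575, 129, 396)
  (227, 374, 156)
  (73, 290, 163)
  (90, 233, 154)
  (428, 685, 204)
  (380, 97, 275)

3

(24,43,321): 24+43 ≤ 321 → not valid
(157,197,335): 157+197 > 335 → valid
(129,396,575): 129+396 ≤ 575 → not valid
(156,227,374): 156+227 > 374 → valid
(73,163,290): 73+163 ≤ 290 → not valid
(90,154,233): 90+154 > 233 → valid
(204,428,685): 204+428 ≤ 685 → not valid
(97,275,380): 97+275 ≤ 380 → not valid
3 of the 8 triples form a triangle.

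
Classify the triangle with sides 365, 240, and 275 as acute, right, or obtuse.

right

Compare the square of the longest side to the sum of squares of the other two: 240² + 275² = 133225 = 365².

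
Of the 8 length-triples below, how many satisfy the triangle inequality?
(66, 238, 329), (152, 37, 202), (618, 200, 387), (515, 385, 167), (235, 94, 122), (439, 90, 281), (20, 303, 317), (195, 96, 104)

3

(66,238,329): 66+238 ≤ 329 → not valid
(37,152,202): 37+152 ≤ 202 → not valid
(200,387,618): 200+387 ≤ 618 → not valid
(167,385,515): 167+385 > 515 → valid
(94,122,235): 94+122 ≤ 235 → not valid
(90,281,439): 90+281 ≤ 439 → not valid
(20,303,317): 20+303 > 317 → valid
(96,104,195): 96+104 > 195 → valid
3 of the 8 triples form a triangle.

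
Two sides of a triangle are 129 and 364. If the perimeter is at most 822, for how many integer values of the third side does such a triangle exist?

94

Triangle inequality: 235 < x < 493. Perimeter ≤ 822 gives x ≤ 822 − 129 − 364 = 329.
So 235 < x ≤ 329; integers 236 through 329: 94 values.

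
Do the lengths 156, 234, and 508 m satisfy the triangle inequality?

No

The longest side is 508, but the other two sum to only 390.
390 < 508, so the triangle inequality fails.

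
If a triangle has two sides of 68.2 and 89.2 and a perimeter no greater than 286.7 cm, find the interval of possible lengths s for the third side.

Triangle inequality alone gives 21.0 < s < 157.4.
The perimeter condition gives s ≤ 286.7 − 68.2 − 89.2 = 129.3.
Intersecting the two: 21.0 < s ≤ 129.3.

21.0 < s ≤ 129.3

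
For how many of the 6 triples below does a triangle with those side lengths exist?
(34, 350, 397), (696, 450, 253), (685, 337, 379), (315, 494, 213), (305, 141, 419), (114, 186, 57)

4

(34,350,397): 34+350 ≤ 397 → not valid
(253,450,696): 253+450 > 696 → valid
(337,379,685): 337+379 > 685 → valid
(213,315,494): 213+315 > 494 → valid
(141,305,419): 141+305 > 419 → valid
(57,114,186): 57+114 ≤ 186 → not valid
4 of the 6 triples form a triangle.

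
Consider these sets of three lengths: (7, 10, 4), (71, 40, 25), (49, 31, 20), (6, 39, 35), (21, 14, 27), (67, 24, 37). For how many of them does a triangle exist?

4

(4,7,10): 4+7 > 10 → valid
(25,40,71): 25+40 ≤ 71 → not valid
(20,31,49): 20+31 > 49 → valid
(6,35,39): 6+35 > 39 → valid
(14,21,27): 14+21 > 27 → valid
(24,37,67): 24+37 ≤ 67 → not valid
4 of the 6 triples form a triangle.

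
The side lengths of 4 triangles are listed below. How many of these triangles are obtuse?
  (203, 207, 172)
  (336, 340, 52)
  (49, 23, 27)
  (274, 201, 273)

(203,207,172): 172²+203² = 70793 > 42849 = 207² → acute
(336,340,52): 52²+336² = 115600 = 340² → right
(49,23,27): 23²+27² = 1258 < 2401 = 49² → obtuse
(274,201,273): 201²+273² = 114930 > 75076 = 274² → acute
1 of the 4 is obtuse.

1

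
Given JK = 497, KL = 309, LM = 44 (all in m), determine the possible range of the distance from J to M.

The maximum is all hops collinear in one direction: 497 + 309 + 44 = 850.
The longest hop is 497; the others sum to 353. Folding the others back against it leaves at least 497 − 353 = 144.

144 ≤ JM ≤ 850 m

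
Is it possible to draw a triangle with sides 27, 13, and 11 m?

No

The longest side is 27, but the other two sum to only 24.
24 < 27, so the triangle inequality fails.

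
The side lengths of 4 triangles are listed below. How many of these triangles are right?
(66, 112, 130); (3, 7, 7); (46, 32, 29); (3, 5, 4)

(66,112,130): 66²+112² = 16900 = 130² → right
(3,7,7): 3²+7² = 58 > 49 = 7² → acute
(46,32,29): 29²+32² = 1865 < 2116 = 46² → obtuse
(3,5,4): 3²+4² = 25 = 5² → right
2 of the 4 are right.

2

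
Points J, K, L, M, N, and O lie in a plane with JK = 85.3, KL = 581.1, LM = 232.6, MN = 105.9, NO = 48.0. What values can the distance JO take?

The maximum is all hops collinear in one direction: 85.3 + 581.1 + 232.6 + 105.9 + 48.0 = 1052.9.
The longest hop is 581.1; the others sum to 471.8. Folding the others back against it leaves at least 581.1 − 471.8 = 109.3.

109.3 ≤ JO ≤ 1052.9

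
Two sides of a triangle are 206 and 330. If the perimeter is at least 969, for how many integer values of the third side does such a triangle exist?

Triangle inequality: 124 < x < 536. Perimeter ≥ 969 gives x ≥ 969 − 206 − 330 = 433.
So 433 ≤ x < 536; integers 433 through 535: 103 values.

103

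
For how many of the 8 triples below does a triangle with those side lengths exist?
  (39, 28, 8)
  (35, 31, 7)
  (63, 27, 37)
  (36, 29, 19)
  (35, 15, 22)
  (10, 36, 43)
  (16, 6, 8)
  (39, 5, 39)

(8,28,39): 8+28 ≤ 39 → not valid
(7,31,35): 7+31 > 35 → valid
(27,37,63): 27+37 > 63 → valid
(19,29,36): 19+29 > 36 → valid
(15,22,35): 15+22 > 35 → valid
(10,36,43): 10+36 > 43 → valid
(6,8,16): 6+8 ≤ 16 → not valid
(5,39,39): 5+39 > 39 → valid
6 of the 8 triples form a triangle.

6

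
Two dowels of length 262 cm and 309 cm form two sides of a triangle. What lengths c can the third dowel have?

By the triangle inequality, c must be less than 262 + 309 = 571 and greater than |262 − 309| = 47.

47 < c < 571 (cm)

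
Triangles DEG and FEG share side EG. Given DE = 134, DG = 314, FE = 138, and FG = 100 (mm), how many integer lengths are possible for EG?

57

From triangle DEG: 180 < EG < 448.
From triangle FEG: 38 < EG < 238.
Intersection: 180 < EG < 238, so integers 181 through 237: 57 values.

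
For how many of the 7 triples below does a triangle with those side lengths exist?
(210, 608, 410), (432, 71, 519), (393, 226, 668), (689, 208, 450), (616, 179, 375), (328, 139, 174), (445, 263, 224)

(210,410,608): 210+410 > 608 → valid
(71,432,519): 71+432 ≤ 519 → not valid
(226,393,668): 226+393 ≤ 668 → not valid
(208,450,689): 208+450 ≤ 689 → not valid
(179,375,616): 179+375 ≤ 616 → not valid
(139,174,328): 139+174 ≤ 328 → not valid
(224,263,445): 224+263 > 445 → valid
2 of the 7 triples form a triangle.

2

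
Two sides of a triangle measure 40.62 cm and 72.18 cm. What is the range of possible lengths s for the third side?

By the triangle inequality, s must be less than 40.62 + 72.18 = 112.80 and greater than |40.62 − 72.18| = 31.56.

31.56 < s < 112.80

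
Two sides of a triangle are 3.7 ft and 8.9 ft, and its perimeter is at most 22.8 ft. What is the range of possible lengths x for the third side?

5.2 < x ≤ 10.2

Triangle inequality alone gives 5.2 < x < 12.6.
The perimeter condition gives x ≤ 22.8 − 3.7 − 8.9 = 10.2.
Intersecting the two: 5.2 < x ≤ 10.2.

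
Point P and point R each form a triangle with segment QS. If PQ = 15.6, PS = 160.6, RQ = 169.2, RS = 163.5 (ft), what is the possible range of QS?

From triangle PQS: |15.6 − 160.6| < QS < 15.6 + 160.6, i.e. 145.0 < QS < 176.2.
From triangle RQS: 5.7 < QS < 332.7.
Both must hold, so QS lies in the intersection.

145.0 < QS < 176.2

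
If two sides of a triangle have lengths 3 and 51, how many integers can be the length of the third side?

5

The third side lies in the open interval (48, 54).
Integers from 49 to 53 inclusive: 53 − 49 + 1 = 5.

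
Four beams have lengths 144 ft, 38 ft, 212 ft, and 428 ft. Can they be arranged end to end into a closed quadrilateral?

No

For a quadrilateral, each side must be shorter than the sum of the others.
Here the longest side is 428, but the remaining 3 sides sum to only 394.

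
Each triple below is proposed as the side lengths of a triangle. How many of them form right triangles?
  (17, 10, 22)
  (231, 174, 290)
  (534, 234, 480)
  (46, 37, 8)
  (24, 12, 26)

1

(17,10,22): 10²+17² = 389 < 484 = 22² → obtuse
(231,174,290): 174²+231² = 83637 < 84100 = 290² → obtuse
(534,234,480): 234²+480² = 285156 = 534² → right
(46,37,8): 8+37 ≤ 46, not a triangle
(24,12,26): 12²+24² = 720 > 676 = 26² → acute
1 of the 5 is right.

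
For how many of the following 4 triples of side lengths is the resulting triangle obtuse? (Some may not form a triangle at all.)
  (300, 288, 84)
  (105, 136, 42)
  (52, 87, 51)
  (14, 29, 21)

(300,288,84): 84²+288² = 90000 = 300² → right
(105,136,42): 42²+105² = 12789 < 18496 = 136² → obtuse
(52,87,51): 51²+52² = 5305 < 7569 = 87² → obtuse
(14,29,21): 14²+21² = 637 < 841 = 29² → obtuse
3 of the 4 are obtuse.

3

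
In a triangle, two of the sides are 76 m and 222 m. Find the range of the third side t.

146 < t < 298 (m)

By the triangle inequality, t must be less than 76 + 222 = 298 and greater than |76 − 222| = 146.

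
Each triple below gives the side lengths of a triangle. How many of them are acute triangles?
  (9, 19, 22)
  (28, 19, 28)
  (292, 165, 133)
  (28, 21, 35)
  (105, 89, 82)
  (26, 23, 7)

2

(9,19,22): 9²+19² = 442 < 484 = 22² → obtuse
(28,19,28): 19²+28² = 1145 > 784 = 28² → acute
(292,165,133): 133²+165² = 44914 < 85264 = 292² → obtuse
(28,21,35): 21²+28² = 1225 = 35² → right
(105,89,82): 82²+89² = 14645 > 11025 = 105² → acute
(26,23,7): 7²+23² = 578 < 676 = 26² → obtuse
2 of the 6 are acute.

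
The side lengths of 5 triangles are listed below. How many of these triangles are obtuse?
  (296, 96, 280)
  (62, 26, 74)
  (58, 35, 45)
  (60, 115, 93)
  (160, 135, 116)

(296,96,280): 96²+280² = 87616 = 296² → right
(62,26,74): 26²+62² = 4520 < 5476 = 74² → obtuse
(58,35,45): 35²+45² = 3250 < 3364 = 58² → obtuse
(60,115,93): 60²+93² = 12249 < 13225 = 115² → obtuse
(160,135,116): 116²+135² = 31681 > 25600 = 160² → acute
3 of the 5 are obtuse.

3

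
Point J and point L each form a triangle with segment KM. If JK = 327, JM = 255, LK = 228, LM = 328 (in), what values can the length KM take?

From triangle JKM: |327 − 255| < KM < 327 + 255, i.e. 72 < KM < 582.
From triangle LKM: 100 < KM < 556.
Both must hold, so KM lies in the intersection.

100 < KM < 556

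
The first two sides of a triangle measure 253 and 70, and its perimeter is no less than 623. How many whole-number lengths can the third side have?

23

Triangle inequality: 183 < x < 323. Perimeter ≥ 623 gives x ≥ 623 − 253 − 70 = 300.
So 300 ≤ x < 323; integers 300 through 322: 23 values.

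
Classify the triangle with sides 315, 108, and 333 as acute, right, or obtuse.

right

Compare the square of the longest side to the sum of squares of the other two: 108² + 315² = 110889 = 333².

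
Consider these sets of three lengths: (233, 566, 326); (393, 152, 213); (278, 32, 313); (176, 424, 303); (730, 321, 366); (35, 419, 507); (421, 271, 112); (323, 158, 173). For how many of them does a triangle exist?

2

(233,326,566): 233+326 ≤ 566 → not valid
(152,213,393): 152+213 ≤ 393 → not valid
(32,278,313): 32+278 ≤ 313 → not valid
(176,303,424): 176+303 > 424 → valid
(321,366,730): 321+366 ≤ 730 → not valid
(35,419,507): 35+419 ≤ 507 → not valid
(112,271,421): 112+271 ≤ 421 → not valid
(158,173,323): 158+173 > 323 → valid
2 of the 8 triples form a triangle.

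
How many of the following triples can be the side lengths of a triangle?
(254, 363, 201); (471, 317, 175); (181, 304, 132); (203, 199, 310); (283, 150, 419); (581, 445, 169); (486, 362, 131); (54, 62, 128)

7

(201,254,363): 201+254 > 363 → valid
(175,317,471): 175+317 > 471 → valid
(132,181,304): 132+181 > 304 → valid
(199,203,310): 199+203 > 310 → valid
(150,283,419): 150+283 > 419 → valid
(169,445,581): 169+445 > 581 → valid
(131,362,486): 131+362 > 486 → valid
(54,62,128): 54+62 ≤ 128 → not valid
7 of the 8 triples form a triangle.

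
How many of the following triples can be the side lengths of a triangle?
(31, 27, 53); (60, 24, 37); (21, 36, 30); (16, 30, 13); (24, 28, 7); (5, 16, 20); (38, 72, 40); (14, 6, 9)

(27,31,53): 27+31 > 53 → valid
(24,37,60): 24+37 > 60 → valid
(21,30,36): 21+30 > 36 → valid
(13,16,30): 13+16 ≤ 30 → not valid
(7,24,28): 7+24 > 28 → valid
(5,16,20): 5+16 > 20 → valid
(38,40,72): 38+40 > 72 → valid
(6,9,14): 6+9 > 14 → valid
7 of the 8 triples form a triangle.

7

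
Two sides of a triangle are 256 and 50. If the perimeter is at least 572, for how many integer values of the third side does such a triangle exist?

Triangle inequality: 206 < x < 306. Perimeter ≥ 572 gives x ≥ 572 − 256 − 50 = 266.
So 266 ≤ x < 306; integers 266 through 305: 40 values.

40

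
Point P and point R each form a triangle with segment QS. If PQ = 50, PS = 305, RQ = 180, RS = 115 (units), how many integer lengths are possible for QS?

39

From triangle PQS: 255 < QS < 355.
From triangle RQS: 65 < QS < 295.
Intersection: 255 < QS < 295, so integers 256 through 294: 39 values.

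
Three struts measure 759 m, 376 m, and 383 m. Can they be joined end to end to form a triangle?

The two shorter sides sum to 759, exactly equal to the longest side 759.
That gives only a degenerate (flat) triangle — the inequality must be strict.

No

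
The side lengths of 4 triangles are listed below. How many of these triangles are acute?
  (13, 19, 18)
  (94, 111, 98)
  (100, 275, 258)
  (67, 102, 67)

(13,19,18): 13²+18² = 493 > 361 = 19² → acute
(94,111,98): 94²+98² = 18440 > 12321 = 111² → acute
(100,275,258): 100²+258² = 76564 > 75625 = 275² → acute
(67,102,67): 67²+67² = 8978 < 10404 = 102² → obtuse
3 of the 4 are acute.

3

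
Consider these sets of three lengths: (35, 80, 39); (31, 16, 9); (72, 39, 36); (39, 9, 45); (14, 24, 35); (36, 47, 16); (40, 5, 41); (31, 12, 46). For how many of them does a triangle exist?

5

(35,39,80): 35+39 ≤ 80 → not valid
(9,16,31): 9+16 ≤ 31 → not valid
(36,39,72): 36+39 > 72 → valid
(9,39,45): 9+39 > 45 → valid
(14,24,35): 14+24 > 35 → valid
(16,36,47): 16+36 > 47 → valid
(5,40,41): 5+40 > 41 → valid
(12,31,46): 12+31 ≤ 46 → not valid
5 of the 8 triples form a triangle.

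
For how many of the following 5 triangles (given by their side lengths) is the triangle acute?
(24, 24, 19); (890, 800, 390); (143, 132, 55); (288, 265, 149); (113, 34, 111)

(24,24,19): 19²+24² = 937 > 576 = 24² → acute
(890,800,390): 390²+800² = 792100 = 890² → right
(143,132,55): 55²+132² = 20449 = 143² → right
(288,265,149): 149²+265² = 92426 > 82944 = 288² → acute
(113,34,111): 34²+111² = 13477 > 12769 = 113² → acute
3 of the 5 are acute.

3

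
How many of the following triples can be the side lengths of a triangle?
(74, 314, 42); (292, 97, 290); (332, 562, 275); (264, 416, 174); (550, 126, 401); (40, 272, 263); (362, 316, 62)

(42,74,314): 42+74 ≤ 314 → not valid
(97,290,292): 97+290 > 292 → valid
(275,332,562): 275+332 > 562 → valid
(174,264,416): 174+264 > 416 → valid
(126,401,550): 126+401 ≤ 550 → not valid
(40,263,272): 40+263 > 272 → valid
(62,316,362): 62+316 > 362 → valid
5 of the 7 triples form a triangle.

5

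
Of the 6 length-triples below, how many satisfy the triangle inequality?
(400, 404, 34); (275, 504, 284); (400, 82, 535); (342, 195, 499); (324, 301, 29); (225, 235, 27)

5

(34,400,404): 34+400 > 404 → valid
(275,284,504): 275+284 > 504 → valid
(82,400,535): 82+400 ≤ 535 → not valid
(195,342,499): 195+342 > 499 → valid
(29,301,324): 29+301 > 324 → valid
(27,225,235): 27+225 > 235 → valid
5 of the 6 triples form a triangle.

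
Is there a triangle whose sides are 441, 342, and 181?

The longest side is 441, and the other two sum to 523.
Since 523 > 441, the triangle inequality holds.

Yes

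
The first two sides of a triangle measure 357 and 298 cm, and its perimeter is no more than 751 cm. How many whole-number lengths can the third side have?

37

Triangle inequality: 59 < x < 655. Perimeter ≤ 751 gives x ≤ 751 − 357 − 298 = 96.
So 59 < x ≤ 96; integers 60 through 96: 37 values.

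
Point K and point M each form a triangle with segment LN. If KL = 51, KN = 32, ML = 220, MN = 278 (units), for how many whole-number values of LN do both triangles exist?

From triangle KLN: 19 < LN < 83.
From triangle MLN: 58 < LN < 498.
Intersection: 58 < LN < 83, so integers 59 through 82: 24 values.

24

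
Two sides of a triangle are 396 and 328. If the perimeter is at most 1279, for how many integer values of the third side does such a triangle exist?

Triangle inequality: 68 < x < 724. Perimeter ≤ 1279 gives x ≤ 1279 − 396 − 328 = 555.
So 68 < x ≤ 555; integers 69 through 555: 487 values.

487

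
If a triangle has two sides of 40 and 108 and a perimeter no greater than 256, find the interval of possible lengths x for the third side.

68 < x ≤ 108

Triangle inequality alone gives 68 < x < 148.
The perimeter condition gives x ≤ 256 − 40 − 108 = 108.
Intersecting the two: 68 < x ≤ 108.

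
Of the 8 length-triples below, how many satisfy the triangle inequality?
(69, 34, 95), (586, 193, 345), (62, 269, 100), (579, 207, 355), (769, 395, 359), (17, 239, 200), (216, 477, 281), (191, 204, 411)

(34,69,95): 34+69 > 95 → valid
(193,345,586): 193+345 ≤ 586 → not valid
(62,100,269): 62+100 ≤ 269 → not valid
(207,355,579): 207+355 ≤ 579 → not valid
(359,395,769): 359+395 ≤ 769 → not valid
(17,200,239): 17+200 ≤ 239 → not valid
(216,281,477): 216+281 > 477 → valid
(191,204,411): 191+204 ≤ 411 → not valid
2 of the 8 triples form a triangle.

2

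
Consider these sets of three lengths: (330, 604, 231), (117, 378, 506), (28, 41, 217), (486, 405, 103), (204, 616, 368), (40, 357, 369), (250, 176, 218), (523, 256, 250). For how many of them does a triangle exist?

3

(231,330,604): 231+330 ≤ 604 → not valid
(117,378,506): 117+378 ≤ 506 → not valid
(28,41,217): 28+41 ≤ 217 → not valid
(103,405,486): 103+405 > 486 → valid
(204,368,616): 204+368 ≤ 616 → not valid
(40,357,369): 40+357 > 369 → valid
(176,218,250): 176+218 > 250 → valid
(250,256,523): 250+256 ≤ 523 → not valid
3 of the 8 triples form a triangle.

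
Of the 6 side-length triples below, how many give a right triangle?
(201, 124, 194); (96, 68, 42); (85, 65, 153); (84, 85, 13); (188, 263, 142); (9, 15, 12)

2

(201,124,194): 124²+194² = 53012 > 40401 = 201² → acute
(96,68,42): 42²+68² = 6388 < 9216 = 96² → obtuse
(85,65,153): 65+85 ≤ 153, not a triangle
(84,85,13): 13²+84² = 7225 = 85² → right
(188,263,142): 142²+188² = 55508 < 69169 = 263² → obtuse
(9,15,12): 9²+12² = 225 = 15² → right
2 of the 6 are right.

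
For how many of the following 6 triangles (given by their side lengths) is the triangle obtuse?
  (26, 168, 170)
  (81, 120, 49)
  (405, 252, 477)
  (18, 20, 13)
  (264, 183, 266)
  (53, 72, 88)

1

(26,168,170): 26²+168² = 28900 = 170² → right
(81,120,49): 49²+81² = 8962 < 14400 = 120² → obtuse
(405,252,477): 252²+405² = 227529 = 477² → right
(18,20,13): 13²+18² = 493 > 400 = 20² → acute
(264,183,266): 183²+264² = 103185 > 70756 = 266² → acute
(53,72,88): 53²+72² = 7993 > 7744 = 88² → acute
1 of the 6 is obtuse.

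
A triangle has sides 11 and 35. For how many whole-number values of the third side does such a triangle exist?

The third side lies in the open interval (24, 46).
Integers from 25 to 45 inclusive: 45 − 25 + 1 = 21.

21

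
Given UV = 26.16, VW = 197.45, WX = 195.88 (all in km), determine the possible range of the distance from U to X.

0 ≤ UX ≤ 419.49 km

The maximum is all hops collinear in one direction: 26.16 + 197.45 + 195.88 = 419.49.
The longest hop is 197.45; the others sum to 222.04. Since 197.45 ≤ 222.04, the path can fold back on itself completely, so the minimum distance is 0.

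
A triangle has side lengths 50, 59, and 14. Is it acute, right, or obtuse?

obtuse

Compare the square of the longest side to the sum of squares of the other two: 14² + 50² = 2696 < 3481 = 59².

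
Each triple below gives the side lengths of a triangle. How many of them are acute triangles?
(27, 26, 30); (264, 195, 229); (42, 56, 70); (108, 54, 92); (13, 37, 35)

3

(27,26,30): 26²+27² = 1405 > 900 = 30² → acute
(264,195,229): 195²+229² = 90466 > 69696 = 264² → acute
(42,56,70): 42²+56² = 4900 = 70² → right
(108,54,92): 54²+92² = 11380 < 11664 = 108² → obtuse
(13,37,35): 13²+35² = 1394 > 1369 = 37² → acute
3 of the 5 are acute.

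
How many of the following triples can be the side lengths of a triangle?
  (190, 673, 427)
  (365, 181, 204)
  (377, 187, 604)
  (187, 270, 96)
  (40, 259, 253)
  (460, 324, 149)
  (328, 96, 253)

(190,427,673): 190+427 ≤ 673 → not valid
(181,204,365): 181+204 > 365 → valid
(187,377,604): 187+377 ≤ 604 → not valid
(96,187,270): 96+187 > 270 → valid
(40,253,259): 40+253 > 259 → valid
(149,324,460): 149+324 > 460 → valid
(96,253,328): 96+253 > 328 → valid
5 of the 7 triples form a triangle.

5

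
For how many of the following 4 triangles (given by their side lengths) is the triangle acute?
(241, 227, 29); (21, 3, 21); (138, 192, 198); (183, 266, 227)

3

(241,227,29): 29²+227² = 52370 < 58081 = 241² → obtuse
(21,3,21): 3²+21² = 450 > 441 = 21² → acute
(138,192,198): 138²+192² = 55908 > 39204 = 198² → acute
(183,266,227): 183²+227² = 85018 > 70756 = 266² → acute
3 of the 4 are acute.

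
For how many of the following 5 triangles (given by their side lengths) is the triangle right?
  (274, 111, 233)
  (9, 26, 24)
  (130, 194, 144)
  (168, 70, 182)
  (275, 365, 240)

(274,111,233): 111²+233² = 66610 < 75076 = 274² → obtuse
(9,26,24): 9²+24² = 657 < 676 = 26² → obtuse
(130,194,144): 130²+144² = 37636 = 194² → right
(168,70,182): 70²+168² = 33124 = 182² → right
(275,365,240): 240²+275² = 133225 = 365² → right
3 of the 5 are right.

3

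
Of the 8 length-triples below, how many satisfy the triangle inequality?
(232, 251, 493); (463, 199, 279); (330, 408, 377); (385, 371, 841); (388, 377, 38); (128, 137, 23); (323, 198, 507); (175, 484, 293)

(232,251,493): 232+251 ≤ 493 → not valid
(199,279,463): 199+279 > 463 → valid
(330,377,408): 330+377 > 408 → valid
(371,385,841): 371+385 ≤ 841 → not valid
(38,377,388): 38+377 > 388 → valid
(23,128,137): 23+128 > 137 → valid
(198,323,507): 198+323 > 507 → valid
(175,293,484): 175+293 ≤ 484 → not valid
5 of the 8 triples form a triangle.

5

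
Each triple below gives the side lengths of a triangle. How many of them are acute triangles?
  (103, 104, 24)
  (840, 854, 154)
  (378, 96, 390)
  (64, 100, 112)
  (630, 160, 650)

(103,104,24): 24²+103² = 11185 > 10816 = 104² → acute
(840,854,154): 154²+840² = 729316 = 854² → right
(378,96,390): 96²+378² = 152100 = 390² → right
(64,100,112): 64²+100² = 14096 > 12544 = 112² → acute
(630,160,650): 160²+630² = 422500 = 650² → right
2 of the 5 are acute.

2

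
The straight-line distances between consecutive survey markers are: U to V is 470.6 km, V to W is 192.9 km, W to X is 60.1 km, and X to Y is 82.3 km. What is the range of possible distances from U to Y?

135.3 ≤ UY ≤ 805.9 km

The maximum is all hops collinear in one direction: 470.6 + 192.9 + 60.1 + 82.3 = 805.9.
The longest hop is 470.6; the others sum to 335.3. Folding the others back against it leaves at least 470.6 − 335.3 = 135.3.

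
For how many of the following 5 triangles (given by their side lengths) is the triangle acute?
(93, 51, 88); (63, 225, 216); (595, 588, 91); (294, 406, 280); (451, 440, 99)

(93,51,88): 51²+88² = 10345 > 8649 = 93² → acute
(63,225,216): 63²+216² = 50625 = 225² → right
(595,588,91): 91²+588² = 354025 = 595² → right
(294,406,280): 280²+294² = 164836 = 406² → right
(451,440,99): 99²+440² = 203401 = 451² → right
1 of the 5 is acute.

1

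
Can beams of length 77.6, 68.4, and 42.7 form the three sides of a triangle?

The longest side is 77.6, and the other two sum to 111.1.
Since 111.1 > 77.6, the triangle inequality holds.

Yes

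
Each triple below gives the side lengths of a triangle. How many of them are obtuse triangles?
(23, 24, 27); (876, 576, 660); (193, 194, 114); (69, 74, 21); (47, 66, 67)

1

(23,24,27): 23²+24² = 1105 > 729 = 27² → acute
(876,576,660): 576²+660² = 767376 = 876² → right
(193,194,114): 114²+193² = 50245 > 37636 = 194² → acute
(69,74,21): 21²+69² = 5202 < 5476 = 74² → obtuse
(47,66,67): 47²+66² = 6565 > 4489 = 67² → acute
1 of the 5 is obtuse.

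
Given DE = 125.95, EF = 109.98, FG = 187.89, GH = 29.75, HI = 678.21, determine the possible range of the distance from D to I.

224.64 ≤ DI ≤ 1131.78

The maximum is all hops collinear in one direction: 125.95 + 109.98 + 187.89 + 29.75 + 678.21 = 1131.78.
The longest hop is 678.21; the others sum to 453.57. Folding the others back against it leaves at least 678.21 − 453.57 = 224.64.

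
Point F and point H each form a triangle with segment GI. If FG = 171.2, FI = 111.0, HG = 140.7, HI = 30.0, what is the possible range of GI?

110.7 < GI < 170.7

From triangle FGI: |171.2 − 111.0| < GI < 171.2 + 111.0, i.e. 60.2 < GI < 282.2.
From triangle HGI: 110.7 < GI < 170.7.
Both must hold, so GI lies in the intersection.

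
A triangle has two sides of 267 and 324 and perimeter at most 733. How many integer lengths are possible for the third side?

Triangle inequality: 57 < x < 591. Perimeter ≤ 733 gives x ≤ 733 − 267 − 324 = 142.
So 57 < x ≤ 142; integers 58 through 142: 85 values.

85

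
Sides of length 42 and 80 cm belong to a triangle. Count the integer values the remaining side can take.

The third side lies in the open interval (38, 122).
Integers from 39 to 121 inclusive: 121 − 39 + 1 = 83.

83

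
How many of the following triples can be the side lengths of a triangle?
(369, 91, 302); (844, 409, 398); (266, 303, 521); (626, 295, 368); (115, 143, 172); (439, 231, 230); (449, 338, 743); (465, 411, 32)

(91,302,369): 91+302 > 369 → valid
(398,409,844): 398+409 ≤ 844 → not valid
(266,303,521): 266+303 > 521 → valid
(295,368,626): 295+368 > 626 → valid
(115,143,172): 115+143 > 172 → valid
(230,231,439): 230+231 > 439 → valid
(338,449,743): 338+449 > 743 → valid
(32,411,465): 32+411 ≤ 465 → not valid
6 of the 8 triples form a triangle.

6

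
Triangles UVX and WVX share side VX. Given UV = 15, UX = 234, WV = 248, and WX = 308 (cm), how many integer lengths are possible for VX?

From triangle UVX: 219 < VX < 249.
From triangle WVX: 60 < VX < 556.
Intersection: 219 < VX < 249, so integers 220 through 248: 29 values.

29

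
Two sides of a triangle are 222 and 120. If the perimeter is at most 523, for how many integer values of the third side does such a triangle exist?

Triangle inequality: 102 < x < 342. Perimeter ≤ 523 gives x ≤ 523 − 222 − 120 = 181.
So 102 < x ≤ 181; integers 103 through 181: 79 values.

79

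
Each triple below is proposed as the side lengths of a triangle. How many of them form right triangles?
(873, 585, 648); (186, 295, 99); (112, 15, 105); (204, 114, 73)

1

(873,585,648): 585²+648² = 762129 = 873² → right
(186,295,99): 99+186 ≤ 295, not a triangle
(112,15,105): 15²+105² = 11250 < 12544 = 112² → obtuse
(204,114,73): 73+114 ≤ 204, not a triangle
1 of the 4 is right.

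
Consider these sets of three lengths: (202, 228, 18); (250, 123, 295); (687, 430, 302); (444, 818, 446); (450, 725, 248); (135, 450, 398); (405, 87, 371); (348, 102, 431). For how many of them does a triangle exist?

6

(18,202,228): 18+202 ≤ 228 → not valid
(123,250,295): 123+250 > 295 → valid
(302,430,687): 302+430 > 687 → valid
(444,446,818): 444+446 > 818 → valid
(248,450,725): 248+450 ≤ 725 → not valid
(135,398,450): 135+398 > 450 → valid
(87,371,405): 87+371 > 405 → valid
(102,348,431): 102+348 > 431 → valid
6 of the 8 triples form a triangle.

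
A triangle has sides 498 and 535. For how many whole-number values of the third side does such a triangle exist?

The third side lies in the open interval (37, 1033).
Integers from 38 to 1032 inclusive: 1032 − 38 + 1 = 995.

995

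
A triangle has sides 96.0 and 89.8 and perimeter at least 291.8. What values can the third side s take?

106.0 ≤ s < 185.8

Triangle inequality alone gives 6.2 < s < 185.8.
The perimeter condition gives s ≥ 291.8 − 96.0 − 89.8 = 106.0.
Intersecting the two: 106.0 ≤ s < 185.8.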